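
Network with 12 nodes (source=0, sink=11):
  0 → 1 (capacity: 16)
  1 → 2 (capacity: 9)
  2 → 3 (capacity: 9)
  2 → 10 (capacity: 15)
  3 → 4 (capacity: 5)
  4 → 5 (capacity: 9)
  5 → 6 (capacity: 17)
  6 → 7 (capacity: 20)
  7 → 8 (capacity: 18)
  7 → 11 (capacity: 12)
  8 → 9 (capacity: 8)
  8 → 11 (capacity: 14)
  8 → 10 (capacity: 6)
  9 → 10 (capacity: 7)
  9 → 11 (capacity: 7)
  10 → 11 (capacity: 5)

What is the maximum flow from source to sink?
Maximum flow = 9

Max flow: 9

Flow assignment:
  0 → 1: 9/16
  1 → 2: 9/9
  2 → 3: 4/9
  2 → 10: 5/15
  3 → 4: 4/5
  4 → 5: 4/9
  5 → 6: 4/17
  6 → 7: 4/20
  7 → 11: 4/12
  10 → 11: 5/5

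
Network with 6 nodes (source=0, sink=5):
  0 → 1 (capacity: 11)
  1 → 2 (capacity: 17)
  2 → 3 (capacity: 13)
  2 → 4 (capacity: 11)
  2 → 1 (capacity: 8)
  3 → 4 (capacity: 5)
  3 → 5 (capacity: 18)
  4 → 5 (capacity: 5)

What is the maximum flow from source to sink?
Maximum flow = 11

Max flow: 11

Flow assignment:
  0 → 1: 11/11
  1 → 2: 11/17
  2 → 3: 11/13
  3 → 5: 11/18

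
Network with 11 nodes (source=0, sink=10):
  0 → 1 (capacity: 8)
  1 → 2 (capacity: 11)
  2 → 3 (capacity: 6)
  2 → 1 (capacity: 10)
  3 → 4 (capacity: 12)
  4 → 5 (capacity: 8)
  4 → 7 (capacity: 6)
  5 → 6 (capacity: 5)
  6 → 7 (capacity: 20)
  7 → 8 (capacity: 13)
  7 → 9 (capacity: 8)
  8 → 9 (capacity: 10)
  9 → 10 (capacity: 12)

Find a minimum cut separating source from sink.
Min cut value = 6, edges: (2,3)

Min cut value: 6
Partition: S = [0, 1, 2], T = [3, 4, 5, 6, 7, 8, 9, 10]
Cut edges: (2,3)

By max-flow min-cut theorem, max flow = min cut = 6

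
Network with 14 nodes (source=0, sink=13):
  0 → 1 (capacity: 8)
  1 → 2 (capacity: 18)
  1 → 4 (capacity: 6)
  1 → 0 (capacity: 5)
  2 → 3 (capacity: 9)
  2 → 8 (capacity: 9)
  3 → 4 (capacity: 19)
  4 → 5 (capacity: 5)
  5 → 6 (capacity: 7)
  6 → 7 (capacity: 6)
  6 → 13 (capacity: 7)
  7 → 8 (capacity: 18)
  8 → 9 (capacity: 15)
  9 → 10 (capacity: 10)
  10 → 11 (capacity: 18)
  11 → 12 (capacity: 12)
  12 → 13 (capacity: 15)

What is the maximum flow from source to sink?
Maximum flow = 8

Max flow: 8

Flow assignment:
  0 → 1: 8/8
  1 → 2: 3/18
  1 → 4: 5/6
  2 → 8: 3/9
  4 → 5: 5/5
  5 → 6: 5/7
  6 → 13: 5/7
  8 → 9: 3/15
  9 → 10: 3/10
  10 → 11: 3/18
  11 → 12: 3/12
  12 → 13: 3/15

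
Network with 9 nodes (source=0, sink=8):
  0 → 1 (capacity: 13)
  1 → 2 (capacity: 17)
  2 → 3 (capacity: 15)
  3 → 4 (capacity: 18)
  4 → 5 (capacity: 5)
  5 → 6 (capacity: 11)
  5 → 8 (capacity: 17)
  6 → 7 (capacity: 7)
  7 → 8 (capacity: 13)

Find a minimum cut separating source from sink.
Min cut value = 5, edges: (4,5)

Min cut value: 5
Partition: S = [0, 1, 2, 3, 4], T = [5, 6, 7, 8]
Cut edges: (4,5)

By max-flow min-cut theorem, max flow = min cut = 5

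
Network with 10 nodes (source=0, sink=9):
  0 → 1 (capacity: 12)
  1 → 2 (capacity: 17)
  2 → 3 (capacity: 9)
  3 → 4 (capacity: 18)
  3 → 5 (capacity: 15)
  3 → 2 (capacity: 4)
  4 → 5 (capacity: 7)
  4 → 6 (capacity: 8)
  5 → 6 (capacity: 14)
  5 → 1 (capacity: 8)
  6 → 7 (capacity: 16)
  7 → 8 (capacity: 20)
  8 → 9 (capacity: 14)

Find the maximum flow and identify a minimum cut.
Max flow = 9, Min cut edges: (2,3)

Maximum flow: 9
Minimum cut: (2,3)
Partition: S = [0, 1, 2], T = [3, 4, 5, 6, 7, 8, 9]

Max-flow min-cut theorem verified: both equal 9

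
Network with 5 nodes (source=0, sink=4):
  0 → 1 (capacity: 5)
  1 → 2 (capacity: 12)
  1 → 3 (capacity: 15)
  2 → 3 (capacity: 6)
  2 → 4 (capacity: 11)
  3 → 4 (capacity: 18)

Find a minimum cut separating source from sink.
Min cut value = 5, edges: (0,1)

Min cut value: 5
Partition: S = [0], T = [1, 2, 3, 4]
Cut edges: (0,1)

By max-flow min-cut theorem, max flow = min cut = 5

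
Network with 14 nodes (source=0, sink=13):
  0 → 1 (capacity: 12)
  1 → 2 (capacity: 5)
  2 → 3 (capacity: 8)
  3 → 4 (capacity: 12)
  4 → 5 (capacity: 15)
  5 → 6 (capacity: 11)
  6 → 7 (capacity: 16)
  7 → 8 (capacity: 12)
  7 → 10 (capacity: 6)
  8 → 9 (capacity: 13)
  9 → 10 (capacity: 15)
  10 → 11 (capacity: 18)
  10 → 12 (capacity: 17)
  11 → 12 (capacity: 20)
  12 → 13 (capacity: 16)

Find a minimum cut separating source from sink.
Min cut value = 5, edges: (1,2)

Min cut value: 5
Partition: S = [0, 1], T = [2, 3, 4, 5, 6, 7, 8, 9, 10, 11, 12, 13]
Cut edges: (1,2)

By max-flow min-cut theorem, max flow = min cut = 5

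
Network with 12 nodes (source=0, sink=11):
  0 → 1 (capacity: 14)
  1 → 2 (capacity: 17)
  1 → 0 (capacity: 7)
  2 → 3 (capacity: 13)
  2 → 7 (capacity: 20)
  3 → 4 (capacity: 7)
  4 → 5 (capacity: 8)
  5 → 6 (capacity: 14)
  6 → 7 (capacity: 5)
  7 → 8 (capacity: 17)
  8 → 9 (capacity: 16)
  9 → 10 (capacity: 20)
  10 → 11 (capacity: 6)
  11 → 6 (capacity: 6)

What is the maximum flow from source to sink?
Maximum flow = 6

Max flow: 6

Flow assignment:
  0 → 1: 6/14
  1 → 2: 6/17
  2 → 7: 6/20
  7 → 8: 6/17
  8 → 9: 6/16
  9 → 10: 6/20
  10 → 11: 6/6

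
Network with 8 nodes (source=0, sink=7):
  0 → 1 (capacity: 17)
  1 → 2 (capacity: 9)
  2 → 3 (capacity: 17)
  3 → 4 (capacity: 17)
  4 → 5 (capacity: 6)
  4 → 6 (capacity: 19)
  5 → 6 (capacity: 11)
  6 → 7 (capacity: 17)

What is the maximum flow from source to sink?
Maximum flow = 9

Max flow: 9

Flow assignment:
  0 → 1: 9/17
  1 → 2: 9/9
  2 → 3: 9/17
  3 → 4: 9/17
  4 → 6: 9/19
  6 → 7: 9/17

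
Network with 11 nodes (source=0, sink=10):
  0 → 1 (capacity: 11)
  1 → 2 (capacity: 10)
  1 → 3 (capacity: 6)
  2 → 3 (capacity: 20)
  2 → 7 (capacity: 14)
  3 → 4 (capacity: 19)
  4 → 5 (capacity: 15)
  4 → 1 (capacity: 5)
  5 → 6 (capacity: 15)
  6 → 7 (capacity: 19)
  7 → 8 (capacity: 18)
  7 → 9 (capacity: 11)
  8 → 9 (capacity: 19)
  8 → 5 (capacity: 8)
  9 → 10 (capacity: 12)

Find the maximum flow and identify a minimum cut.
Max flow = 11, Min cut edges: (0,1)

Maximum flow: 11
Minimum cut: (0,1)
Partition: S = [0], T = [1, 2, 3, 4, 5, 6, 7, 8, 9, 10]

Max-flow min-cut theorem verified: both equal 11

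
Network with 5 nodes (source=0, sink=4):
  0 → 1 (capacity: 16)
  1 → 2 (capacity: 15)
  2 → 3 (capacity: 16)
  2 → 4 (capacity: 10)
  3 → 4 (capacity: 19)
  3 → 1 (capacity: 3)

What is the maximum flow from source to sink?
Maximum flow = 15

Max flow: 15

Flow assignment:
  0 → 1: 15/16
  1 → 2: 15/15
  2 → 3: 5/16
  2 → 4: 10/10
  3 → 4: 5/19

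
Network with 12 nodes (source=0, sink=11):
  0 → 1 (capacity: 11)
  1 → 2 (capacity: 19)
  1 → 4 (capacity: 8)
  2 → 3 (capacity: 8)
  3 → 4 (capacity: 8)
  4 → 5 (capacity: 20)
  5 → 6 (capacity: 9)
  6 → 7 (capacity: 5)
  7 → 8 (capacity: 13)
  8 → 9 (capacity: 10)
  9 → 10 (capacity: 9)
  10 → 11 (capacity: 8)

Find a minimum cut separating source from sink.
Min cut value = 5, edges: (6,7)

Min cut value: 5
Partition: S = [0, 1, 2, 3, 4, 5, 6], T = [7, 8, 9, 10, 11]
Cut edges: (6,7)

By max-flow min-cut theorem, max flow = min cut = 5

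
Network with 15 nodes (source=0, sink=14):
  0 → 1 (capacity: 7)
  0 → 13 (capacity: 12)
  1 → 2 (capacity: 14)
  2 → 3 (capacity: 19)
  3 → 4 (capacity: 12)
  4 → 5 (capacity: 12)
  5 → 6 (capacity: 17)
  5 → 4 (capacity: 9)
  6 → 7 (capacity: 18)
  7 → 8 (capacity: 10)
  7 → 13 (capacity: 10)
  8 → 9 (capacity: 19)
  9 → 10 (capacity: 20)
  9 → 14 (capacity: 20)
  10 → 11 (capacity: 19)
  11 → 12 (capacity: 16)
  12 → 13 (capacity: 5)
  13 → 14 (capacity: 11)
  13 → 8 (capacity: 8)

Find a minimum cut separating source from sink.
Min cut value = 19, edges: (0,1), (0,13)

Min cut value: 19
Partition: S = [0], T = [1, 2, 3, 4, 5, 6, 7, 8, 9, 10, 11, 12, 13, 14]
Cut edges: (0,1), (0,13)

By max-flow min-cut theorem, max flow = min cut = 19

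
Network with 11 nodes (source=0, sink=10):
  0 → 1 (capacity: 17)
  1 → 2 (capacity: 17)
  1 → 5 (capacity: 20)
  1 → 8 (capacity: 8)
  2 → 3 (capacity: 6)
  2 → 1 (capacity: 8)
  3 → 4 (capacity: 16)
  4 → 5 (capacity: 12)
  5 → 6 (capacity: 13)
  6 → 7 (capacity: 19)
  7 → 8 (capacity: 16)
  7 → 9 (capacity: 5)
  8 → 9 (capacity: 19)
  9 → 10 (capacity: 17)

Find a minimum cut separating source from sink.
Min cut value = 17, edges: (9,10)

Min cut value: 17
Partition: S = [0, 1, 2, 3, 4, 5, 6, 7, 8, 9], T = [10]
Cut edges: (9,10)

By max-flow min-cut theorem, max flow = min cut = 17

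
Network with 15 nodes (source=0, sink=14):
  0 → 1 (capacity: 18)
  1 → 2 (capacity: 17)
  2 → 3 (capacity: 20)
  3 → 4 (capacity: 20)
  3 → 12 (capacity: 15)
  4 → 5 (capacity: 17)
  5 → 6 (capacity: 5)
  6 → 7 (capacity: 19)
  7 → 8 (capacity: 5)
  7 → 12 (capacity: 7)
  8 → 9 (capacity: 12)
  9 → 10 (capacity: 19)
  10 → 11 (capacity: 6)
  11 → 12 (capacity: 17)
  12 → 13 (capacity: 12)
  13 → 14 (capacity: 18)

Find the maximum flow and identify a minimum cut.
Max flow = 12, Min cut edges: (12,13)

Maximum flow: 12
Minimum cut: (12,13)
Partition: S = [0, 1, 2, 3, 4, 5, 6, 7, 8, 9, 10, 11, 12], T = [13, 14]

Max-flow min-cut theorem verified: both equal 12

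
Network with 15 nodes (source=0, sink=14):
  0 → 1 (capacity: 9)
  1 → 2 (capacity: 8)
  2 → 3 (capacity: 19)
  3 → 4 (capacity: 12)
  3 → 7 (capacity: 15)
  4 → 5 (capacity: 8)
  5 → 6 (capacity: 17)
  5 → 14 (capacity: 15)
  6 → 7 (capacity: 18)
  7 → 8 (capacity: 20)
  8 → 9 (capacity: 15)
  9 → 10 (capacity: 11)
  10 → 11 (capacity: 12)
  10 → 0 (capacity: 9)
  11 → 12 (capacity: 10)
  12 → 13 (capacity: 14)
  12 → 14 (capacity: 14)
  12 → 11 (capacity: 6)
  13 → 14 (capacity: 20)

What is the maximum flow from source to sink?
Maximum flow = 8

Max flow: 8

Flow assignment:
  0 → 1: 8/9
  1 → 2: 8/8
  2 → 3: 8/19
  3 → 4: 8/12
  4 → 5: 8/8
  5 → 14: 8/15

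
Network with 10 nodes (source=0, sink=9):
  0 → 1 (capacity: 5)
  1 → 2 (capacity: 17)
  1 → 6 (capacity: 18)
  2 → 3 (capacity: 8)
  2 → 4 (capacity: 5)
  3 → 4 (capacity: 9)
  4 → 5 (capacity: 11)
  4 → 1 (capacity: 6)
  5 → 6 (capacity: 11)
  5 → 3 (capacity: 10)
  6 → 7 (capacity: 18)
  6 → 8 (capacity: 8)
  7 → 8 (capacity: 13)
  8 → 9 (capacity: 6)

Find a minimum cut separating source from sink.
Min cut value = 5, edges: (0,1)

Min cut value: 5
Partition: S = [0], T = [1, 2, 3, 4, 5, 6, 7, 8, 9]
Cut edges: (0,1)

By max-flow min-cut theorem, max flow = min cut = 5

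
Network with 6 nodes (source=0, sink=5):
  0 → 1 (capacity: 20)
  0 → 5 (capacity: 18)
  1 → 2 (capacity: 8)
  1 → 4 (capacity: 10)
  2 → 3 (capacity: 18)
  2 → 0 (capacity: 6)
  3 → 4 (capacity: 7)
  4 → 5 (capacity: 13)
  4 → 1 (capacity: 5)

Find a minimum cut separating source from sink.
Min cut value = 31, edges: (0,5), (4,5)

Min cut value: 31
Partition: S = [0, 1, 2, 3, 4], T = [5]
Cut edges: (0,5), (4,5)

By max-flow min-cut theorem, max flow = min cut = 31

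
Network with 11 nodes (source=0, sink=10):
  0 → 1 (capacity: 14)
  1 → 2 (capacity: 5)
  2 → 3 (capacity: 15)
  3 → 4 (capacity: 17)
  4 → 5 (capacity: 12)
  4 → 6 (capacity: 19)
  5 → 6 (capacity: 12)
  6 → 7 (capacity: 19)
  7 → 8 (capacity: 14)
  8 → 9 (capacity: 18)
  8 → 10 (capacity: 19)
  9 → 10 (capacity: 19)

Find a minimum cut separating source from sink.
Min cut value = 5, edges: (1,2)

Min cut value: 5
Partition: S = [0, 1], T = [2, 3, 4, 5, 6, 7, 8, 9, 10]
Cut edges: (1,2)

By max-flow min-cut theorem, max flow = min cut = 5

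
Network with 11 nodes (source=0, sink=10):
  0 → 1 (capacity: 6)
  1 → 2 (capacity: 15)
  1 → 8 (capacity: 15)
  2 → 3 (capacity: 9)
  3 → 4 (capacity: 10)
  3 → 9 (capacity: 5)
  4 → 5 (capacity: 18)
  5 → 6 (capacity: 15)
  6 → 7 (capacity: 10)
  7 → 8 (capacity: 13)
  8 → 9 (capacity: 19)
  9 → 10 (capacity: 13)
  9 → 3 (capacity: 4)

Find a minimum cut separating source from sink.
Min cut value = 6, edges: (0,1)

Min cut value: 6
Partition: S = [0], T = [1, 2, 3, 4, 5, 6, 7, 8, 9, 10]
Cut edges: (0,1)

By max-flow min-cut theorem, max flow = min cut = 6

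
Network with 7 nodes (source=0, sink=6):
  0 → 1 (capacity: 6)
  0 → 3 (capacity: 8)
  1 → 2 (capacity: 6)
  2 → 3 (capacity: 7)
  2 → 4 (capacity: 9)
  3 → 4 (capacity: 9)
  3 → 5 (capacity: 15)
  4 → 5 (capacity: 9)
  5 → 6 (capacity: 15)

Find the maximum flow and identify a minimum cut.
Max flow = 14, Min cut edges: (0,3), (1,2)

Maximum flow: 14
Minimum cut: (0,3), (1,2)
Partition: S = [0, 1], T = [2, 3, 4, 5, 6]

Max-flow min-cut theorem verified: both equal 14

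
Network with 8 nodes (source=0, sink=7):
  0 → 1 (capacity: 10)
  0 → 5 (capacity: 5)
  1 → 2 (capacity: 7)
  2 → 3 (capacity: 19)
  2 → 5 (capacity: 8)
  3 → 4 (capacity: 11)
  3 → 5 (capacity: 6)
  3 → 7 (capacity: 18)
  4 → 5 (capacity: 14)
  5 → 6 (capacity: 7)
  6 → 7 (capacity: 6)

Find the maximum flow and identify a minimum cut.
Max flow = 12, Min cut edges: (0,5), (1,2)

Maximum flow: 12
Minimum cut: (0,5), (1,2)
Partition: S = [0, 1], T = [2, 3, 4, 5, 6, 7]

Max-flow min-cut theorem verified: both equal 12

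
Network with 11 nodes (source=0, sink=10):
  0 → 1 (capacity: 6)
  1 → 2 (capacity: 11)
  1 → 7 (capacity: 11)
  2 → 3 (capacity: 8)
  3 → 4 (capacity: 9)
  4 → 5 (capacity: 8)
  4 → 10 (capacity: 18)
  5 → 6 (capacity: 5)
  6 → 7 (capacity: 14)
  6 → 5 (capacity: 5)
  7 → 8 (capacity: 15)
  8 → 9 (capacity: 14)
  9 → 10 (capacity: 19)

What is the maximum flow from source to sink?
Maximum flow = 6

Max flow: 6

Flow assignment:
  0 → 1: 6/6
  1 → 2: 6/11
  2 → 3: 6/8
  3 → 4: 6/9
  4 → 10: 6/18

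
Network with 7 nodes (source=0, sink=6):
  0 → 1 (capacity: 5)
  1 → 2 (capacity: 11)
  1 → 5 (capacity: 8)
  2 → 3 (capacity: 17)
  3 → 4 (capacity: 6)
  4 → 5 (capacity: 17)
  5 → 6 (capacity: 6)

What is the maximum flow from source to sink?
Maximum flow = 5

Max flow: 5

Flow assignment:
  0 → 1: 5/5
  1 → 5: 5/8
  5 → 6: 5/6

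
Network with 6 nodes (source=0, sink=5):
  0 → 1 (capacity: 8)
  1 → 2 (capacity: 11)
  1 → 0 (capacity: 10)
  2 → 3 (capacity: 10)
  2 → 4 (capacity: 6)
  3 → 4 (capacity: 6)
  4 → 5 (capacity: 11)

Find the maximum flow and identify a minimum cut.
Max flow = 8, Min cut edges: (0,1)

Maximum flow: 8
Minimum cut: (0,1)
Partition: S = [0], T = [1, 2, 3, 4, 5]

Max-flow min-cut theorem verified: both equal 8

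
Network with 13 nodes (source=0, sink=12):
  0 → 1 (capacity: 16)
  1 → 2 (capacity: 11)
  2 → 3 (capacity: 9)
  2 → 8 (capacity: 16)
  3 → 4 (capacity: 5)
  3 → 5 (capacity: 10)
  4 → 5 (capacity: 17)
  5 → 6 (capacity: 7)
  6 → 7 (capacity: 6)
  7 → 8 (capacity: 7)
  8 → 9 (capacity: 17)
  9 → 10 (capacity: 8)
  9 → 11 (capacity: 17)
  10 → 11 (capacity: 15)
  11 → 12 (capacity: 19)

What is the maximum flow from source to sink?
Maximum flow = 11

Max flow: 11

Flow assignment:
  0 → 1: 11/16
  1 → 2: 11/11
  2 → 8: 11/16
  8 → 9: 11/17
  9 → 11: 11/17
  11 → 12: 11/19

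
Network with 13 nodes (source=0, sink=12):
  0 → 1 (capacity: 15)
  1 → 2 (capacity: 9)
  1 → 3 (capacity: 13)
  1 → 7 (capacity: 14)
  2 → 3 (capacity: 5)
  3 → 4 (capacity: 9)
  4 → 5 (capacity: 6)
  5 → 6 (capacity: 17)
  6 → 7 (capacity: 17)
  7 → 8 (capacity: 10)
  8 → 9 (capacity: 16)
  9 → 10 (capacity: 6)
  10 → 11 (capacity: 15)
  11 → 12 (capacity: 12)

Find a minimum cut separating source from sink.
Min cut value = 6, edges: (9,10)

Min cut value: 6
Partition: S = [0, 1, 2, 3, 4, 5, 6, 7, 8, 9], T = [10, 11, 12]
Cut edges: (9,10)

By max-flow min-cut theorem, max flow = min cut = 6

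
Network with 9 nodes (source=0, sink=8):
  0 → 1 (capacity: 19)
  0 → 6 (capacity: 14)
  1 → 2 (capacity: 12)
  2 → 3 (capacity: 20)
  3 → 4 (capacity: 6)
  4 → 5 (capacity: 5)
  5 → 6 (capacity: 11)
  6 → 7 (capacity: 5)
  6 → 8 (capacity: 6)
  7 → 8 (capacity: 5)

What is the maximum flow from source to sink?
Maximum flow = 11

Max flow: 11

Flow assignment:
  0 → 1: 5/19
  0 → 6: 6/14
  1 → 2: 5/12
  2 → 3: 5/20
  3 → 4: 5/6
  4 → 5: 5/5
  5 → 6: 5/11
  6 → 7: 5/5
  6 → 8: 6/6
  7 → 8: 5/5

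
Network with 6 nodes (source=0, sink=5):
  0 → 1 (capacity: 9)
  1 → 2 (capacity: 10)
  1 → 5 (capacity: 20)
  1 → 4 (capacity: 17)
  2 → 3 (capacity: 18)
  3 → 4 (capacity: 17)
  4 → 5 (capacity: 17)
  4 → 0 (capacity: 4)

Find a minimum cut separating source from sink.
Min cut value = 9, edges: (0,1)

Min cut value: 9
Partition: S = [0], T = [1, 2, 3, 4, 5]
Cut edges: (0,1)

By max-flow min-cut theorem, max flow = min cut = 9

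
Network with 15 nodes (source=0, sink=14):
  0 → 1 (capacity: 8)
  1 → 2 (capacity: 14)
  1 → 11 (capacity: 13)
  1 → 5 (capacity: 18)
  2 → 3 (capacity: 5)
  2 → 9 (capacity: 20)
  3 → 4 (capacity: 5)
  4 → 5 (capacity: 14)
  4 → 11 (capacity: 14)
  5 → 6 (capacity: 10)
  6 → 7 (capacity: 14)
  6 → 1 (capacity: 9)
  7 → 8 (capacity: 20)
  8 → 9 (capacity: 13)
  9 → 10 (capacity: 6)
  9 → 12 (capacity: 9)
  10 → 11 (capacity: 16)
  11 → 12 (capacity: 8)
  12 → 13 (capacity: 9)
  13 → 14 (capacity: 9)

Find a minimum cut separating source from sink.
Min cut value = 8, edges: (0,1)

Min cut value: 8
Partition: S = [0], T = [1, 2, 3, 4, 5, 6, 7, 8, 9, 10, 11, 12, 13, 14]
Cut edges: (0,1)

By max-flow min-cut theorem, max flow = min cut = 8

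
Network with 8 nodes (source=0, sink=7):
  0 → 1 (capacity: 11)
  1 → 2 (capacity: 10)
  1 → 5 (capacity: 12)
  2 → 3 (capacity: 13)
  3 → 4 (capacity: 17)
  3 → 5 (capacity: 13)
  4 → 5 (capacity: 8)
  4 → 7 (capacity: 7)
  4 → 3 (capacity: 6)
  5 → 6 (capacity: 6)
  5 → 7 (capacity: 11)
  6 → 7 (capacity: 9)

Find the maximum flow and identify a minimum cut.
Max flow = 11, Min cut edges: (0,1)

Maximum flow: 11
Minimum cut: (0,1)
Partition: S = [0], T = [1, 2, 3, 4, 5, 6, 7]

Max-flow min-cut theorem verified: both equal 11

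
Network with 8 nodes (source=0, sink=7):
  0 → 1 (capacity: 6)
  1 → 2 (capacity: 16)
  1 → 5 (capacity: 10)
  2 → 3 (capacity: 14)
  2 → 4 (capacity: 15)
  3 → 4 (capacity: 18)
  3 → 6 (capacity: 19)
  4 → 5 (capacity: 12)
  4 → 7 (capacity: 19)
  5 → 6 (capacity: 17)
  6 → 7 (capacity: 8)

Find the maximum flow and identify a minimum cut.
Max flow = 6, Min cut edges: (0,1)

Maximum flow: 6
Minimum cut: (0,1)
Partition: S = [0], T = [1, 2, 3, 4, 5, 6, 7]

Max-flow min-cut theorem verified: both equal 6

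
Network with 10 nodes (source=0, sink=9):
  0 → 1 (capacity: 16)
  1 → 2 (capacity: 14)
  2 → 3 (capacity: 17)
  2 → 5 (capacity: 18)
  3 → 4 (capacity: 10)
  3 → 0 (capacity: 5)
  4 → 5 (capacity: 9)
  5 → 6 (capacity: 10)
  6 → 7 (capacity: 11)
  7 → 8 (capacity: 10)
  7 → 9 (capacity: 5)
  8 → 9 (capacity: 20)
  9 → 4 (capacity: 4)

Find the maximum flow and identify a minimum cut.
Max flow = 10, Min cut edges: (5,6)

Maximum flow: 10
Minimum cut: (5,6)
Partition: S = [0, 1, 2, 3, 4, 5], T = [6, 7, 8, 9]

Max-flow min-cut theorem verified: both equal 10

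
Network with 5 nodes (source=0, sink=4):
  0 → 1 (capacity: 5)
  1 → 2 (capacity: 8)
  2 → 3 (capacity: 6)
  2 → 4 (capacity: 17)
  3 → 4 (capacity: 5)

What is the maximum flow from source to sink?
Maximum flow = 5

Max flow: 5

Flow assignment:
  0 → 1: 5/5
  1 → 2: 5/8
  2 → 4: 5/17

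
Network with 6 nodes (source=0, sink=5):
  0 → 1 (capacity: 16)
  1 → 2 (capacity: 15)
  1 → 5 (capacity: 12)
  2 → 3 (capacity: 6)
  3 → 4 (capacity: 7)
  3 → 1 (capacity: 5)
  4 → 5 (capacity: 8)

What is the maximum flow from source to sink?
Maximum flow = 16

Max flow: 16

Flow assignment:
  0 → 1: 16/16
  1 → 2: 4/15
  1 → 5: 12/12
  2 → 3: 4/6
  3 → 4: 4/7
  4 → 5: 4/8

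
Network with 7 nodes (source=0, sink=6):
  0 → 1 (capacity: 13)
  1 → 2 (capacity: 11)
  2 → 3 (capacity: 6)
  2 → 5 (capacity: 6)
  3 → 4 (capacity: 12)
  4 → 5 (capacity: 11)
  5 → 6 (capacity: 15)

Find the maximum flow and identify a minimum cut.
Max flow = 11, Min cut edges: (1,2)

Maximum flow: 11
Minimum cut: (1,2)
Partition: S = [0, 1], T = [2, 3, 4, 5, 6]

Max-flow min-cut theorem verified: both equal 11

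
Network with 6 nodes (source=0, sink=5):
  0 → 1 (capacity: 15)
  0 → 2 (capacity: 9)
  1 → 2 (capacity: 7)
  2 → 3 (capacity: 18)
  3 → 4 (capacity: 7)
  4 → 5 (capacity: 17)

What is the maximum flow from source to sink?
Maximum flow = 7

Max flow: 7

Flow assignment:
  0 → 1: 7/15
  1 → 2: 7/7
  2 → 3: 7/18
  3 → 4: 7/7
  4 → 5: 7/17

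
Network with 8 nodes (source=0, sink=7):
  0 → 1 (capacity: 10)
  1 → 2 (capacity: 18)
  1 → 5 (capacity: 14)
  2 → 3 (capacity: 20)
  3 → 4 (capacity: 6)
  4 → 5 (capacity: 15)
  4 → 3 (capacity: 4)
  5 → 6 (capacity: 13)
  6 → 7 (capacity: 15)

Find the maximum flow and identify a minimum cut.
Max flow = 10, Min cut edges: (0,1)

Maximum flow: 10
Minimum cut: (0,1)
Partition: S = [0], T = [1, 2, 3, 4, 5, 6, 7]

Max-flow min-cut theorem verified: both equal 10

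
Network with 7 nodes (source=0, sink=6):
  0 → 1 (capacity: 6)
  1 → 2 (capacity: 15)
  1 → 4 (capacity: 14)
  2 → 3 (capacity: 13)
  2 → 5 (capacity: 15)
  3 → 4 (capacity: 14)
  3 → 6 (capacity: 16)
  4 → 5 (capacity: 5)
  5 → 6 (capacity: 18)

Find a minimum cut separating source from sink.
Min cut value = 6, edges: (0,1)

Min cut value: 6
Partition: S = [0], T = [1, 2, 3, 4, 5, 6]
Cut edges: (0,1)

By max-flow min-cut theorem, max flow = min cut = 6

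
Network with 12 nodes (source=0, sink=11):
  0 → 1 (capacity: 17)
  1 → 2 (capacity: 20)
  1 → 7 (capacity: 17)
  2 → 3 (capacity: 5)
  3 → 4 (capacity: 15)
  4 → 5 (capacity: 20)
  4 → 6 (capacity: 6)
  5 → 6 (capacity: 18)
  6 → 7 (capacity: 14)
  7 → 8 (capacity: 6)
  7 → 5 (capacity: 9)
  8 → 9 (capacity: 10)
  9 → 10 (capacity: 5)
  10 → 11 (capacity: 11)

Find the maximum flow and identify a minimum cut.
Max flow = 5, Min cut edges: (9,10)

Maximum flow: 5
Minimum cut: (9,10)
Partition: S = [0, 1, 2, 3, 4, 5, 6, 7, 8, 9], T = [10, 11]

Max-flow min-cut theorem verified: both equal 5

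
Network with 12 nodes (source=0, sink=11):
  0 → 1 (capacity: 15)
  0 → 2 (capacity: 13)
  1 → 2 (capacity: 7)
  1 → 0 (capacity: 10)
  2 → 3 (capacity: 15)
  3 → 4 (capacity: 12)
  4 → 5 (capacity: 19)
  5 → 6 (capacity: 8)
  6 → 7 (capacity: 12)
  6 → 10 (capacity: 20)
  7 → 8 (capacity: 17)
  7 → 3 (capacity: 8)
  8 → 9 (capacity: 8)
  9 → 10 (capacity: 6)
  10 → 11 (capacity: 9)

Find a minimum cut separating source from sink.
Min cut value = 8, edges: (5,6)

Min cut value: 8
Partition: S = [0, 1, 2, 3, 4, 5], T = [6, 7, 8, 9, 10, 11]
Cut edges: (5,6)

By max-flow min-cut theorem, max flow = min cut = 8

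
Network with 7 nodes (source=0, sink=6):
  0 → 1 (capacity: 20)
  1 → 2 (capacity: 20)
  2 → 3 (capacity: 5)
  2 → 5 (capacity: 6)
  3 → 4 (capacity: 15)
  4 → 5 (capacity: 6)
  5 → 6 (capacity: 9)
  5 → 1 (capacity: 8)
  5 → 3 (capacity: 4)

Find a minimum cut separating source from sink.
Min cut value = 9, edges: (5,6)

Min cut value: 9
Partition: S = [0, 1, 2, 3, 4, 5], T = [6]
Cut edges: (5,6)

By max-flow min-cut theorem, max flow = min cut = 9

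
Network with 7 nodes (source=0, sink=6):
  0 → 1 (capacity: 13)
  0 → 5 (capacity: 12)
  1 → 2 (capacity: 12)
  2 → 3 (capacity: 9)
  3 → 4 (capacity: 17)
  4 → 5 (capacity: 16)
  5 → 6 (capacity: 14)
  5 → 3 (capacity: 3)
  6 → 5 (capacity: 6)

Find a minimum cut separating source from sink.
Min cut value = 14, edges: (5,6)

Min cut value: 14
Partition: S = [0, 1, 2, 3, 4, 5], T = [6]
Cut edges: (5,6)

By max-flow min-cut theorem, max flow = min cut = 14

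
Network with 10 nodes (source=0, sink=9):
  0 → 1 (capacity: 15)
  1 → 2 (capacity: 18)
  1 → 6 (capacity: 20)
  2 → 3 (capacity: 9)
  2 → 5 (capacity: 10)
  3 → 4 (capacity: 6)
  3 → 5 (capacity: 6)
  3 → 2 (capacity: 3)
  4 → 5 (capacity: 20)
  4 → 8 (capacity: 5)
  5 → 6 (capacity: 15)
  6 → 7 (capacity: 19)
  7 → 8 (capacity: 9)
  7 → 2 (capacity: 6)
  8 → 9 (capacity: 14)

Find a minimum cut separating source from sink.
Min cut value = 14, edges: (8,9)

Min cut value: 14
Partition: S = [0, 1, 2, 3, 4, 5, 6, 7, 8], T = [9]
Cut edges: (8,9)

By max-flow min-cut theorem, max flow = min cut = 14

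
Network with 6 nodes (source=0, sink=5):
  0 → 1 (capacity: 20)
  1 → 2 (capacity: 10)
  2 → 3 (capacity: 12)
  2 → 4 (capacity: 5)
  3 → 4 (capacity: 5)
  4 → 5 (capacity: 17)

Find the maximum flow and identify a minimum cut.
Max flow = 10, Min cut edges: (2,4), (3,4)

Maximum flow: 10
Minimum cut: (2,4), (3,4)
Partition: S = [0, 1, 2, 3], T = [4, 5]

Max-flow min-cut theorem verified: both equal 10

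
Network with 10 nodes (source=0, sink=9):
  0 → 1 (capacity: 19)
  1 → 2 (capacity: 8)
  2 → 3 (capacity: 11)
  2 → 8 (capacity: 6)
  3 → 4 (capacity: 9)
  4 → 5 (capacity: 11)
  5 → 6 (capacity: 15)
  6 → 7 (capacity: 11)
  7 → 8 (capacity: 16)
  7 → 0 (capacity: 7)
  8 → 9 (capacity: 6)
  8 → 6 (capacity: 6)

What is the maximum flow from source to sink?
Maximum flow = 6

Max flow: 6

Flow assignment:
  0 → 1: 8/19
  1 → 2: 8/8
  2 → 3: 2/11
  2 → 8: 6/6
  3 → 4: 2/9
  4 → 5: 2/11
  5 → 6: 2/15
  6 → 7: 2/11
  7 → 0: 2/7
  8 → 9: 6/6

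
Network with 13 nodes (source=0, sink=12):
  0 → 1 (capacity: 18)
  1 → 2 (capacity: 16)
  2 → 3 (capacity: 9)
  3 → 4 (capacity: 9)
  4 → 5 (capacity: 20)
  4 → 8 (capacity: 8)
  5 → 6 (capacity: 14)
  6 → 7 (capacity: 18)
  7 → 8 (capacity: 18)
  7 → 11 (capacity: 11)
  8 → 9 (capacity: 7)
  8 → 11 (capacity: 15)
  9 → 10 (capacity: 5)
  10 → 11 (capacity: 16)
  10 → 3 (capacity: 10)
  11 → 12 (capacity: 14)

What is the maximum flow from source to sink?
Maximum flow = 9

Max flow: 9

Flow assignment:
  0 → 1: 9/18
  1 → 2: 9/16
  2 → 3: 9/9
  3 → 4: 9/9
  4 → 5: 1/20
  4 → 8: 8/8
  5 → 6: 1/14
  6 → 7: 1/18
  7 → 11: 1/11
  8 → 11: 8/15
  11 → 12: 9/14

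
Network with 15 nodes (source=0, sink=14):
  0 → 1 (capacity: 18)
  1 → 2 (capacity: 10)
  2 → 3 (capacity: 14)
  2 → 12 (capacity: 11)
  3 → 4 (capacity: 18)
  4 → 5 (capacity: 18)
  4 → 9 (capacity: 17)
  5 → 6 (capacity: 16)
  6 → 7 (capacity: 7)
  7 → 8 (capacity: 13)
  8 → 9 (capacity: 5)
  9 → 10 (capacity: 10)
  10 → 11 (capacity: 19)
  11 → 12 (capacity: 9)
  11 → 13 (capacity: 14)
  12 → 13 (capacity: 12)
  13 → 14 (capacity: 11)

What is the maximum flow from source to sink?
Maximum flow = 10

Max flow: 10

Flow assignment:
  0 → 1: 10/18
  1 → 2: 10/10
  2 → 12: 10/11
  12 → 13: 10/12
  13 → 14: 10/11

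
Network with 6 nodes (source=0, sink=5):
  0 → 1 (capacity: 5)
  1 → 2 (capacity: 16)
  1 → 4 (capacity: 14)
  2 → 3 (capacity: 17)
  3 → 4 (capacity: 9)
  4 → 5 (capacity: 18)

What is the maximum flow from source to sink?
Maximum flow = 5

Max flow: 5

Flow assignment:
  0 → 1: 5/5
  1 → 4: 5/14
  4 → 5: 5/18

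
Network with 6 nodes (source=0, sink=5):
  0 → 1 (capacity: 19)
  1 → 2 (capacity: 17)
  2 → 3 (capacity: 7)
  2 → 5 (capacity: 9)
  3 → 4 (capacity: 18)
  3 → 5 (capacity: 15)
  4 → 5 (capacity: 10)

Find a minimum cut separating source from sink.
Min cut value = 16, edges: (2,3), (2,5)

Min cut value: 16
Partition: S = [0, 1, 2], T = [3, 4, 5]
Cut edges: (2,3), (2,5)

By max-flow min-cut theorem, max flow = min cut = 16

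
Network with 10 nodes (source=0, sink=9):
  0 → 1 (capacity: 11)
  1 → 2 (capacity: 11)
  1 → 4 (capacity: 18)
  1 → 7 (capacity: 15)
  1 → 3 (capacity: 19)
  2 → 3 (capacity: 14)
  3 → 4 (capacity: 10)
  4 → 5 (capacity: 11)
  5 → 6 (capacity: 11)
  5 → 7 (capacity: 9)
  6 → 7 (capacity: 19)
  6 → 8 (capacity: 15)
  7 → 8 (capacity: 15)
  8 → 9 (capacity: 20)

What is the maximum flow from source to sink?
Maximum flow = 11

Max flow: 11

Flow assignment:
  0 → 1: 11/11
  1 → 7: 11/15
  7 → 8: 11/15
  8 → 9: 11/20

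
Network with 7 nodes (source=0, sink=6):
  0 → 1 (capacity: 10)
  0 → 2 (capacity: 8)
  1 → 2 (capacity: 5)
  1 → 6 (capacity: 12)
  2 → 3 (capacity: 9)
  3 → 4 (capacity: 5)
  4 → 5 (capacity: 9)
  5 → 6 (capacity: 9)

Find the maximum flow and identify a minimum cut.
Max flow = 15, Min cut edges: (0,1), (3,4)

Maximum flow: 15
Minimum cut: (0,1), (3,4)
Partition: S = [0, 2, 3], T = [1, 4, 5, 6]

Max-flow min-cut theorem verified: both equal 15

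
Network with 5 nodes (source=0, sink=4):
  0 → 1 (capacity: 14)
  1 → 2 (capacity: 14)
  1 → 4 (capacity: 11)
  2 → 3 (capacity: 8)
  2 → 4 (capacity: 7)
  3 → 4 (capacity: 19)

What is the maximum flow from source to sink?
Maximum flow = 14

Max flow: 14

Flow assignment:
  0 → 1: 14/14
  1 → 2: 3/14
  1 → 4: 11/11
  2 → 4: 3/7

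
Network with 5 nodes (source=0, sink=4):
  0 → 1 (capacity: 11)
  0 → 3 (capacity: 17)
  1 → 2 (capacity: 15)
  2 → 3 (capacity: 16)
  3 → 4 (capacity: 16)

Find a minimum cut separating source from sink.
Min cut value = 16, edges: (3,4)

Min cut value: 16
Partition: S = [0, 1, 2, 3], T = [4]
Cut edges: (3,4)

By max-flow min-cut theorem, max flow = min cut = 16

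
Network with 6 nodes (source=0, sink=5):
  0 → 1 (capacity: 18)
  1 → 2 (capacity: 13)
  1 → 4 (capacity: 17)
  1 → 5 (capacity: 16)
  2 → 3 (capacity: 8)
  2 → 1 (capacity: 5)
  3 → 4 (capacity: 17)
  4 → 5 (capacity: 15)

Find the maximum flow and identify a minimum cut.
Max flow = 18, Min cut edges: (0,1)

Maximum flow: 18
Minimum cut: (0,1)
Partition: S = [0], T = [1, 2, 3, 4, 5]

Max-flow min-cut theorem verified: both equal 18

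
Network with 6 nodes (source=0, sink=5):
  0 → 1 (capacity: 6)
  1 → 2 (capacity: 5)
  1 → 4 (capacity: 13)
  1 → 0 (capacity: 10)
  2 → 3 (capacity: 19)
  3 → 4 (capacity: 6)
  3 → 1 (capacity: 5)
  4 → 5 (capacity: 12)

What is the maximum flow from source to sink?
Maximum flow = 6

Max flow: 6

Flow assignment:
  0 → 1: 6/6
  1 → 4: 6/13
  4 → 5: 6/12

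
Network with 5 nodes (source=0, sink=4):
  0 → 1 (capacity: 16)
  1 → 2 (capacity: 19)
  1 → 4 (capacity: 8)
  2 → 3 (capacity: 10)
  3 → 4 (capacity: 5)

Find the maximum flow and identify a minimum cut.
Max flow = 13, Min cut edges: (1,4), (3,4)

Maximum flow: 13
Minimum cut: (1,4), (3,4)
Partition: S = [0, 1, 2, 3], T = [4]

Max-flow min-cut theorem verified: both equal 13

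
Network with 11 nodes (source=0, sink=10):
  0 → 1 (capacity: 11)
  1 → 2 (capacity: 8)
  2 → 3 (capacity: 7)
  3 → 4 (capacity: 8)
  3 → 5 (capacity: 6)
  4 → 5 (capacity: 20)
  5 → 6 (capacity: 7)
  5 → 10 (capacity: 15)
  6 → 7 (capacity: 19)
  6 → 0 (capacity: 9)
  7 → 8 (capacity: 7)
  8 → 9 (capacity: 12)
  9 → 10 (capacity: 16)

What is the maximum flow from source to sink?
Maximum flow = 7

Max flow: 7

Flow assignment:
  0 → 1: 7/11
  1 → 2: 7/8
  2 → 3: 7/7
  3 → 4: 1/8
  3 → 5: 6/6
  4 → 5: 1/20
  5 → 10: 7/15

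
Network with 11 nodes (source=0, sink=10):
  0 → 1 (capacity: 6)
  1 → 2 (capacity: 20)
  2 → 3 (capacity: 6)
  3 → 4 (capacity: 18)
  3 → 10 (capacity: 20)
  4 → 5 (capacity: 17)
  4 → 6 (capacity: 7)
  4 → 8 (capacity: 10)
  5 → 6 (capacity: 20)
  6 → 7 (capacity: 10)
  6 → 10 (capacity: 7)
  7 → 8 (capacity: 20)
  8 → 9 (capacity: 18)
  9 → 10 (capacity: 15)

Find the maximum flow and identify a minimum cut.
Max flow = 6, Min cut edges: (2,3)

Maximum flow: 6
Minimum cut: (2,3)
Partition: S = [0, 1, 2], T = [3, 4, 5, 6, 7, 8, 9, 10]

Max-flow min-cut theorem verified: both equal 6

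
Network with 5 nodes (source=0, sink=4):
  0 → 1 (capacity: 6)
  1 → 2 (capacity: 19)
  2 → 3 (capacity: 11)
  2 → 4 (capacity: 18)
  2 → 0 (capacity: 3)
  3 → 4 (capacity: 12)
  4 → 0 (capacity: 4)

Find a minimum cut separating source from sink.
Min cut value = 6, edges: (0,1)

Min cut value: 6
Partition: S = [0], T = [1, 2, 3, 4]
Cut edges: (0,1)

By max-flow min-cut theorem, max flow = min cut = 6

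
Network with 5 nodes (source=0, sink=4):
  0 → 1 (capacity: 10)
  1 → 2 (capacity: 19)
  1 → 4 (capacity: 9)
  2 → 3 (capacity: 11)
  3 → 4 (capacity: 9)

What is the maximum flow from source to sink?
Maximum flow = 10

Max flow: 10

Flow assignment:
  0 → 1: 10/10
  1 → 2: 1/19
  1 → 4: 9/9
  2 → 3: 1/11
  3 → 4: 1/9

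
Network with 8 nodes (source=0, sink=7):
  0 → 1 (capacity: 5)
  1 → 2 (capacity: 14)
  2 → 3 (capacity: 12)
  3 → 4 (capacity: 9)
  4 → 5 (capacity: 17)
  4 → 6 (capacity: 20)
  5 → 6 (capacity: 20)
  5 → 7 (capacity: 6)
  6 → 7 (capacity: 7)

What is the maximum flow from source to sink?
Maximum flow = 5

Max flow: 5

Flow assignment:
  0 → 1: 5/5
  1 → 2: 5/14
  2 → 3: 5/12
  3 → 4: 5/9
  4 → 5: 5/17
  5 → 7: 5/6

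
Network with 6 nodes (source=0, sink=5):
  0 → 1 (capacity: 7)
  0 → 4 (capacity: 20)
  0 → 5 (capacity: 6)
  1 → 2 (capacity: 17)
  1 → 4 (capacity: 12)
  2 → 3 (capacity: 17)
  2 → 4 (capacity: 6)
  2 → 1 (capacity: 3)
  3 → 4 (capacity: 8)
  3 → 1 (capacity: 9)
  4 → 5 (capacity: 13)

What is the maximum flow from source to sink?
Maximum flow = 19

Max flow: 19

Flow assignment:
  0 → 4: 13/20
  0 → 5: 6/6
  4 → 5: 13/13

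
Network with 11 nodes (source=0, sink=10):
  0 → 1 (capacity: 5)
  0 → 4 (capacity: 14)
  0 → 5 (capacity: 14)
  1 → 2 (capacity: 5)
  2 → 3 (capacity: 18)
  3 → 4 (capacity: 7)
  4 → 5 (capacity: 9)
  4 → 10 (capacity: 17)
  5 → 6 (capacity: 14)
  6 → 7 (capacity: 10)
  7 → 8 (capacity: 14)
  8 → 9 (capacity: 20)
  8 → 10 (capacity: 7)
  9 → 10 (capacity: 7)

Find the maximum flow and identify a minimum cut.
Max flow = 27, Min cut edges: (4,10), (6,7)

Maximum flow: 27
Minimum cut: (4,10), (6,7)
Partition: S = [0, 1, 2, 3, 4, 5, 6], T = [7, 8, 9, 10]

Max-flow min-cut theorem verified: both equal 27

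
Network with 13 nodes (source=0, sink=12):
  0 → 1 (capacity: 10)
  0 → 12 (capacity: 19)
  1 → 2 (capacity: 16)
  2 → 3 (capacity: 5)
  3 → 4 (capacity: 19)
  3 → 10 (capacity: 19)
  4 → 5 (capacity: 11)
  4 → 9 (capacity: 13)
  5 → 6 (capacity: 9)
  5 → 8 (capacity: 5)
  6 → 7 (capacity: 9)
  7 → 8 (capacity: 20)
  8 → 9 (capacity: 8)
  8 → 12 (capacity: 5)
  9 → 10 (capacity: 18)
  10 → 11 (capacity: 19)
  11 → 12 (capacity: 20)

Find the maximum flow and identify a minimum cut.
Max flow = 24, Min cut edges: (0,12), (2,3)

Maximum flow: 24
Minimum cut: (0,12), (2,3)
Partition: S = [0, 1, 2], T = [3, 4, 5, 6, 7, 8, 9, 10, 11, 12]

Max-flow min-cut theorem verified: both equal 24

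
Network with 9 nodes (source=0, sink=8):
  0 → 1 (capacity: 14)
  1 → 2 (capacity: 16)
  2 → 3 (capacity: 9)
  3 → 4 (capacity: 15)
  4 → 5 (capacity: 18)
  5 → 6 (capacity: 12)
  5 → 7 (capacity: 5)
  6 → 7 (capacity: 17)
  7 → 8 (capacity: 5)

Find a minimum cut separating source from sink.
Min cut value = 5, edges: (7,8)

Min cut value: 5
Partition: S = [0, 1, 2, 3, 4, 5, 6, 7], T = [8]
Cut edges: (7,8)

By max-flow min-cut theorem, max flow = min cut = 5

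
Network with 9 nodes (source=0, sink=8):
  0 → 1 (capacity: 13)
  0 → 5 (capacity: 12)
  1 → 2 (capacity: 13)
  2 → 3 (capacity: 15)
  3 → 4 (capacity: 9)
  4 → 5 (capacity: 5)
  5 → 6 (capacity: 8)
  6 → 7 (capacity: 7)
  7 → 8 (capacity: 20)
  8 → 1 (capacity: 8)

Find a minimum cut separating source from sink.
Min cut value = 7, edges: (6,7)

Min cut value: 7
Partition: S = [0, 1, 2, 3, 4, 5, 6], T = [7, 8]
Cut edges: (6,7)

By max-flow min-cut theorem, max flow = min cut = 7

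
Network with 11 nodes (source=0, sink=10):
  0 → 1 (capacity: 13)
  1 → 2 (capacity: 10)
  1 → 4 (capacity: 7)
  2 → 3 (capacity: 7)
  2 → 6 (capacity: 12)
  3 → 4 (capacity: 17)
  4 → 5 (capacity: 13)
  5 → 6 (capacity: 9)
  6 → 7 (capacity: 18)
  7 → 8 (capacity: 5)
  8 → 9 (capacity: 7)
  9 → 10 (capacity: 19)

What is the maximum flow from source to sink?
Maximum flow = 5

Max flow: 5

Flow assignment:
  0 → 1: 5/13
  1 → 2: 2/10
  1 → 4: 3/7
  2 → 6: 2/12
  4 → 5: 3/13
  5 → 6: 3/9
  6 → 7: 5/18
  7 → 8: 5/5
  8 → 9: 5/7
  9 → 10: 5/19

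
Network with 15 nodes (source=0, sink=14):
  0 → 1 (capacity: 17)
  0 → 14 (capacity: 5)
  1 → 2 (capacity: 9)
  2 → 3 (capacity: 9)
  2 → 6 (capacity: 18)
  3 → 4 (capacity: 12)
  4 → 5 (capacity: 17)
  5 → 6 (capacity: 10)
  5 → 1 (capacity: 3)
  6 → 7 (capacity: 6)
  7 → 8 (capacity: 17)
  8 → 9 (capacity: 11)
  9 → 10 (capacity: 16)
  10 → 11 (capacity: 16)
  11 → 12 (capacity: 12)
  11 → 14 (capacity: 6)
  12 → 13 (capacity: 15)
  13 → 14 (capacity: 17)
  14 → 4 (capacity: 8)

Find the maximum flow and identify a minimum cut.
Max flow = 11, Min cut edges: (0,14), (6,7)

Maximum flow: 11
Minimum cut: (0,14), (6,7)
Partition: S = [0, 1, 2, 3, 4, 5, 6], T = [7, 8, 9, 10, 11, 12, 13, 14]

Max-flow min-cut theorem verified: both equal 11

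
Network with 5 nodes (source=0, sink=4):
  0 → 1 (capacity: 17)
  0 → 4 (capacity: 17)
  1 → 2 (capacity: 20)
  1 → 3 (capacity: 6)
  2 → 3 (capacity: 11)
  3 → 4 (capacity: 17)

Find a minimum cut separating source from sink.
Min cut value = 34, edges: (0,4), (3,4)

Min cut value: 34
Partition: S = [0, 1, 2, 3], T = [4]
Cut edges: (0,4), (3,4)

By max-flow min-cut theorem, max flow = min cut = 34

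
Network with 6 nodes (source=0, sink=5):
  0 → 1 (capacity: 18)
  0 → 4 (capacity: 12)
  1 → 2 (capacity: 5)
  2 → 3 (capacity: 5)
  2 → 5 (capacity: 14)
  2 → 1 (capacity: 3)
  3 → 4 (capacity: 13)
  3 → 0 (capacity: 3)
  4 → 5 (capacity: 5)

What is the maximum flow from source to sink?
Maximum flow = 10

Max flow: 10

Flow assignment:
  0 → 1: 5/18
  0 → 4: 5/12
  1 → 2: 5/5
  2 → 5: 5/14
  4 → 5: 5/5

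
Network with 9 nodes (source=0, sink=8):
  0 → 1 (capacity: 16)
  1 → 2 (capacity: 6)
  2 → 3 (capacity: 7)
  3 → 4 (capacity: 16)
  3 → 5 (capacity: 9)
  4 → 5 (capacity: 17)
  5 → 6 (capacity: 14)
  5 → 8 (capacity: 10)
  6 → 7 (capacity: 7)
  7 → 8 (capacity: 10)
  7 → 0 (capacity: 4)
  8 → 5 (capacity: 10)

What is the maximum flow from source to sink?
Maximum flow = 6

Max flow: 6

Flow assignment:
  0 → 1: 6/16
  1 → 2: 6/6
  2 → 3: 6/7
  3 → 5: 6/9
  5 → 8: 6/10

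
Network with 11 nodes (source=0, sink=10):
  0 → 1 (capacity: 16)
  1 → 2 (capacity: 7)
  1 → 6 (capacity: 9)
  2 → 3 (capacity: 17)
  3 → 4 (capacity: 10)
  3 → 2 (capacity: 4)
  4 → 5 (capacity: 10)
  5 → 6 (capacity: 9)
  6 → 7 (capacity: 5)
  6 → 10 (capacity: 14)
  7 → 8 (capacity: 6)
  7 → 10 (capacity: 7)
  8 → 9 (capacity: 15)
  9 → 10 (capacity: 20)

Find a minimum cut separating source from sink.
Min cut value = 16, edges: (1,2), (1,6)

Min cut value: 16
Partition: S = [0, 1], T = [2, 3, 4, 5, 6, 7, 8, 9, 10]
Cut edges: (1,2), (1,6)

By max-flow min-cut theorem, max flow = min cut = 16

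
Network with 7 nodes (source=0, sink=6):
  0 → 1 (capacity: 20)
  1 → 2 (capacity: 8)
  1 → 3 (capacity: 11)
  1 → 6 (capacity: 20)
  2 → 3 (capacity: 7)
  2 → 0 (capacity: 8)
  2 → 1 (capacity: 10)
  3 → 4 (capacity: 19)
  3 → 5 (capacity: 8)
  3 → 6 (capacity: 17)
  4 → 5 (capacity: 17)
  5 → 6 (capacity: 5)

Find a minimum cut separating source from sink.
Min cut value = 20, edges: (0,1)

Min cut value: 20
Partition: S = [0], T = [1, 2, 3, 4, 5, 6]
Cut edges: (0,1)

By max-flow min-cut theorem, max flow = min cut = 20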